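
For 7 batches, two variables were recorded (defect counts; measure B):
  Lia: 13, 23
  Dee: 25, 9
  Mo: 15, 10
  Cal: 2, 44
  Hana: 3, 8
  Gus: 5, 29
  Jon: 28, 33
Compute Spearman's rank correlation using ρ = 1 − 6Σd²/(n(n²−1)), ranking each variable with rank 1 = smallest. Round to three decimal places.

-0.107

Ranks of variable 1: 4, 6, 5, 1, 2, 3, 7
Ranks of variable 2: 4, 2, 3, 7, 1, 5, 6
d = r₁ − r₂: 0, 4, 2, -6, 1, -2, 1
d²: 0, 16, 4, 36, 1, 4, 1; Σd² = 62
ρ = 1 − 6·62/(7·48) = 1 − 372/336 = -0.107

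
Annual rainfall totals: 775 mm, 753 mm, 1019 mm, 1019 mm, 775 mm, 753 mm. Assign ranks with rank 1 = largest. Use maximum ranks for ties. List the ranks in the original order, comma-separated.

Sorted (descending): 1019, 1019, 775, 775, 753, 753
The 2 values of 1019 occupy positions 1–2 → each gets rank 2.
The 2 values of 775 occupy positions 3–4 → each gets rank 4.
The 2 values of 753 occupy positions 5–6 → each gets rank 6.

4, 6, 2, 2, 4, 6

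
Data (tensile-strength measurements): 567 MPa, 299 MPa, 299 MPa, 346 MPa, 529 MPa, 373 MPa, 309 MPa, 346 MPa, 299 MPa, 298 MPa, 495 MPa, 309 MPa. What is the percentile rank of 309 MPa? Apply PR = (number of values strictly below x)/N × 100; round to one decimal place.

33.3

N = 12.
Strictly below 309: 4. Equal to 309: 2.
PR = 4/12 × 100 = 33.3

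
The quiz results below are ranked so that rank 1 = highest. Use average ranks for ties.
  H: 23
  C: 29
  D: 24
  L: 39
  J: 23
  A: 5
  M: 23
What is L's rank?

1

Sorted (descending): 39, 29, 24, 23, 23, 23, 5
The 3 values of 23 occupy positions 4–6 → average rank 5.
L has value 39 → rank 1.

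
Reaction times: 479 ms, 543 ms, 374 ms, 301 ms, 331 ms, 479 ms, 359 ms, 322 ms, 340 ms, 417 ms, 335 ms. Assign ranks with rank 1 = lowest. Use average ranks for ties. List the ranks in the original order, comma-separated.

9.5, 11, 7, 1, 3, 9.5, 6, 2, 5, 8, 4

Sorted (ascending): 301, 322, 331, 335, 340, 359, 374, 417, 479, 479, 543
The 2 values of 479 occupy positions 9–10 → average rank (9+10)/2 = 9.5.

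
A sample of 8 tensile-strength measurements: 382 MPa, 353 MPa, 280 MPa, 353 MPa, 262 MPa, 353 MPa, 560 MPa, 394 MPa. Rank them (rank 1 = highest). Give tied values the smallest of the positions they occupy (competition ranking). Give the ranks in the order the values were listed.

Sorted (descending): 560, 394, 382, 353, 353, 353, 280, 262
The 3 values of 353 occupy positions 4–6 → each gets rank 4.

3, 4, 7, 4, 8, 4, 1, 2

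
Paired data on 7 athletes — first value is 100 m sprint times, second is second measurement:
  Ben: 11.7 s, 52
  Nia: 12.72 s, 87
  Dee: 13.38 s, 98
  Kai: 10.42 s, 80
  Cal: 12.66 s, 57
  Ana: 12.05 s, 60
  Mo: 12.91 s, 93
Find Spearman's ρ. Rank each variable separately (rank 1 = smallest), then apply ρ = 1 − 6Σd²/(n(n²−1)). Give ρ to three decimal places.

0.750

Ranks of variable 1: 2, 5, 7, 1, 4, 3, 6
Ranks of variable 2: 1, 5, 7, 4, 2, 3, 6
d = r₁ − r₂: 1, 0, 0, -3, 2, 0, 0
d²: 1, 0, 0, 9, 4, 0, 0; Σd² = 14
ρ = 1 − 6·14/(7·48) = 1 − 84/336 = 0.750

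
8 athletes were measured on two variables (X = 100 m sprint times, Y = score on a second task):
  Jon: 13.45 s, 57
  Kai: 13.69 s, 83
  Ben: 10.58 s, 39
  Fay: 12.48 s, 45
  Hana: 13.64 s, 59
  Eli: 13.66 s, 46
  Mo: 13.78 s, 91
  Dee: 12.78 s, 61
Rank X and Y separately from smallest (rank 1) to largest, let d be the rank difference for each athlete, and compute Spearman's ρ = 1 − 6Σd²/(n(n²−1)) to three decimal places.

Ranks of variable 1: 4, 7, 1, 2, 5, 6, 8, 3
Ranks of variable 2: 4, 7, 1, 2, 5, 3, 8, 6
d = r₁ − r₂: 0, 0, 0, 0, 0, 3, 0, -3
d²: 0, 0, 0, 0, 0, 9, 0, 9; Σd² = 18
ρ = 1 − 6·18/(8·63) = 1 − 108/504 = 0.786

0.786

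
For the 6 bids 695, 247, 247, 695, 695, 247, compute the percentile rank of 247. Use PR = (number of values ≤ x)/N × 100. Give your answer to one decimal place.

N = 6.
Strictly below 247: 0. Equal to 247: 3.
PR = 3/6 × 100 = 50.0

50.0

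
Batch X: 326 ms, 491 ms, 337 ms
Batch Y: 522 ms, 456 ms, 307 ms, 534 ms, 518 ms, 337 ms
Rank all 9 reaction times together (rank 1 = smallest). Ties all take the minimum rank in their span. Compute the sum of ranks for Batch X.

Sorted (ascending): 307, 326, 337, 337, 456, 491, 518, 522, 534
The 2 values of 337 occupy positions 3–4 → each gets rank 3.
Batch X values → pooled ranks: 326→2, 491→6, 337→3
Rank sum = 2 + 6 + 3 = 11

11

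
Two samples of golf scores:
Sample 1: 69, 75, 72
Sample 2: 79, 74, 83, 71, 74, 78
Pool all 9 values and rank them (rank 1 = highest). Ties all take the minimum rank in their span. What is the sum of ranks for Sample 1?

Sorted (descending): 83, 79, 78, 75, 74, 74, 72, 71, 69
The 2 values of 74 occupy positions 5–6 → each gets rank 5.
Sample 1 values → pooled ranks: 69→9, 75→4, 72→7
Rank sum = 9 + 4 + 7 = 20

20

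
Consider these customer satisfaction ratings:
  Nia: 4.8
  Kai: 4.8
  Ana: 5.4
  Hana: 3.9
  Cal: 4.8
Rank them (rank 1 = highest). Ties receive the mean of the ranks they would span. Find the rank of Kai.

Sorted (descending): 5.4, 4.8, 4.8, 4.8, 3.9
The 3 values of 4.8 occupy positions 2–4 → average rank 3.
Kai has value 4.8 → rank 3.

3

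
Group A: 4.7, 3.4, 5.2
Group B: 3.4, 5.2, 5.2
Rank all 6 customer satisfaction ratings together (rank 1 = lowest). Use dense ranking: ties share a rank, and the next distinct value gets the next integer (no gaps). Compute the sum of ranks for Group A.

6

Sorted (ascending): 3.4, 3.4, 4.7, 5.2, 5.2, 5.2
The 2 values of 3.4 share dense rank 1.
The 3 values of 5.2 share dense rank 3.
Remaining distinct values take the next consecutive integers.
Group A values → pooled ranks: 4.7→2, 3.4→1, 5.2→3
Rank sum = 2 + 1 + 3 = 6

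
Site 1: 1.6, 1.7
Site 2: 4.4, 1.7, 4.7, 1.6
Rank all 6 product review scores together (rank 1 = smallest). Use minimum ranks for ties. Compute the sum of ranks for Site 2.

15

Sorted (ascending): 1.6, 1.6, 1.7, 1.7, 4.4, 4.7
The 2 values of 1.6 occupy positions 1–2 → each gets rank 1.
The 2 values of 1.7 occupy positions 3–4 → each gets rank 3.
Site 2 values → pooled ranks: 4.4→5, 1.7→3, 4.7→6, 1.6→1
Rank sum = 5 + 3 + 6 + 1 = 15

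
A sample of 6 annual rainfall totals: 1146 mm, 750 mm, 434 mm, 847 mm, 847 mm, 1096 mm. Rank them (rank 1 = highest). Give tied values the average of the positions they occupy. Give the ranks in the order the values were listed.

1, 5, 6, 3.5, 3.5, 2

Sorted (descending): 1146, 1096, 847, 847, 750, 434
The 2 values of 847 occupy positions 3–4 → average rank (3+4)/2 = 3.5.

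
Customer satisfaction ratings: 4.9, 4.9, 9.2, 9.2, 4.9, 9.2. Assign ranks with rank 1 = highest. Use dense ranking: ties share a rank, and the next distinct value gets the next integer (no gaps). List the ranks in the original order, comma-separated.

Sorted (descending): 9.2, 9.2, 9.2, 4.9, 4.9, 4.9
The 3 values of 9.2 share dense rank 1.
The 3 values of 4.9 share dense rank 2.

2, 2, 1, 1, 2, 1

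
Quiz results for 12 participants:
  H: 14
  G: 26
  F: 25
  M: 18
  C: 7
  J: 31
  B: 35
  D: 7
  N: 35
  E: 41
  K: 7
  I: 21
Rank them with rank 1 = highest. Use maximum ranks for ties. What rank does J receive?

Sorted (descending): 41, 35, 35, 31, 26, 25, 21, 18, 14, 7, 7, 7
The 2 values of 35 occupy positions 2–3 → each gets rank 3.
The 3 values of 7 occupy positions 10–12 → each gets rank 12.
J has value 31 → rank 4.

4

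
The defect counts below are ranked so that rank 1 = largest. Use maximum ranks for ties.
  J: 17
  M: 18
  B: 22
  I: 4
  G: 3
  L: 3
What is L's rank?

Sorted (descending): 22, 18, 17, 4, 3, 3
The 2 values of 3 occupy positions 5–6 → each gets rank 6.
L has value 3 → rank 6.

6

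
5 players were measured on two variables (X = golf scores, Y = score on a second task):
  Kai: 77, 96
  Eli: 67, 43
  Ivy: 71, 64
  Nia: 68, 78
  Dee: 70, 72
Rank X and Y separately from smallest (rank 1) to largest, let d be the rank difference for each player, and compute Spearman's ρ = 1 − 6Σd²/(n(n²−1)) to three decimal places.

Ranks of variable 1: 5, 1, 4, 2, 3
Ranks of variable 2: 5, 1, 2, 4, 3
d = r₁ − r₂: 0, 0, 2, -2, 0
d²: 0, 0, 4, 4, 0; Σd² = 8
ρ = 1 − 6·8/(5·24) = 1 − 48/120 = 0.600

0.600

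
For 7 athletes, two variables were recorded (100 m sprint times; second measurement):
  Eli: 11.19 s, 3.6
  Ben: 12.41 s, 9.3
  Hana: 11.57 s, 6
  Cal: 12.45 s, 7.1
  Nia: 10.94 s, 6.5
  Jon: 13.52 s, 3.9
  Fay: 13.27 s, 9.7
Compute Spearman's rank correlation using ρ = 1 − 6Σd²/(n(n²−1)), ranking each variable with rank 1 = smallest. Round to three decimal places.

0.286

Ranks of variable 1: 2, 4, 3, 5, 1, 7, 6
Ranks of variable 2: 1, 6, 3, 5, 4, 2, 7
d = r₁ − r₂: 1, -2, 0, 0, -3, 5, -1
d²: 1, 4, 0, 0, 9, 25, 1; Σd² = 40
ρ = 1 − 6·40/(7·48) = 1 − 240/336 = 0.286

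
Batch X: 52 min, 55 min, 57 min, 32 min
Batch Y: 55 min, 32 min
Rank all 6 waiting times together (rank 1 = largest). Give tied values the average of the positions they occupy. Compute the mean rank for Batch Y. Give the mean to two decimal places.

4.00

Sorted (descending): 57, 55, 55, 52, 32, 32
The 2 values of 55 occupy positions 2–3 → average rank (2+3)/2 = 2.5.
The 2 values of 32 occupy positions 5–6 → average rank (5+6)/2 = 5.5.
Batch Y values → pooled ranks: 55→2.5, 32→5.5
Mean rank = (2.5 + 5.5) / 2 = 4.00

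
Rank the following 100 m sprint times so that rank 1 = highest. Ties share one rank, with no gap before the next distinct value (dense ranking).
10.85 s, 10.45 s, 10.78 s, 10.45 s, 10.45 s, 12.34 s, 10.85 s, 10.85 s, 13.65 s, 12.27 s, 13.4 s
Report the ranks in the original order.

Sorted (descending): 13.65, 13.4, 12.34, 12.27, 10.85, 10.85, 10.85, 10.78, 10.45, 10.45, 10.45
The 3 values of 10.85 share dense rank 5.
The 3 values of 10.45 share dense rank 7.
Remaining distinct values take the next consecutive integers.

5, 7, 6, 7, 7, 3, 5, 5, 1, 4, 2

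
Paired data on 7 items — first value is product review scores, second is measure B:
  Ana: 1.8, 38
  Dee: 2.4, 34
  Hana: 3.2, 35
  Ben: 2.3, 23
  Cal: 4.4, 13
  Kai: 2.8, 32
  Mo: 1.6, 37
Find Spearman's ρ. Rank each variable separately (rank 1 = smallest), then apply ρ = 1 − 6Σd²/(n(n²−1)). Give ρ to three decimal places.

-0.643

Ranks of variable 1: 2, 4, 6, 3, 7, 5, 1
Ranks of variable 2: 7, 4, 5, 2, 1, 3, 6
d = r₁ − r₂: -5, 0, 1, 1, 6, 2, -5
d²: 25, 0, 1, 1, 36, 4, 25; Σd² = 92
ρ = 1 − 6·92/(7·48) = 1 − 552/336 = -0.643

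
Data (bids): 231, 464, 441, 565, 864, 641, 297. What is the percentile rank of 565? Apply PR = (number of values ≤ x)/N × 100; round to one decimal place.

71.4

N = 7.
Strictly below 565: 4. Equal to 565: 1.
PR = 5/7 × 100 = 71.4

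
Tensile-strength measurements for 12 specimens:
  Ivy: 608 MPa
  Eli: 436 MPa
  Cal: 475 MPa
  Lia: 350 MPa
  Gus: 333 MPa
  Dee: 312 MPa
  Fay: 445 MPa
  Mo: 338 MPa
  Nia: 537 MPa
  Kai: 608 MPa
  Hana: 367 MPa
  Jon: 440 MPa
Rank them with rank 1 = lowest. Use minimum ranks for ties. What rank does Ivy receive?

Sorted (ascending): 312, 333, 338, 350, 367, 436, 440, 445, 475, 537, 608, 608
The 2 values of 608 occupy positions 11–12 → each gets rank 11.
Ivy has value 608 MPa → rank 11.

11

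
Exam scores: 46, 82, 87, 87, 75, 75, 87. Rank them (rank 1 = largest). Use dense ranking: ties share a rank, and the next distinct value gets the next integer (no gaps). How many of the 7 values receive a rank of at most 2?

4

Sorted (descending): 87, 87, 87, 82, 75, 75, 46
The 3 values of 87 share dense rank 1.
The 2 values of 75 share dense rank 3.
Remaining distinct values take the next consecutive integers.
Ranks ≤ 2: {1, 1, 1, 2} → 4 values.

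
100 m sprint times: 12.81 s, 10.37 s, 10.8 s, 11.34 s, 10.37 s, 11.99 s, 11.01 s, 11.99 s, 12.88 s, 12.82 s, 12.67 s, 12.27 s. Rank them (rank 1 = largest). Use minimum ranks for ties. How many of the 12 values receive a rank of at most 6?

7

Sorted (descending): 12.88, 12.82, 12.81, 12.67, 12.27, 11.99, 11.99, 11.34, 11.01, 10.8, 10.37, 10.37
The 2 values of 11.99 occupy positions 6–7 → each gets rank 6.
The 2 values of 10.37 occupy positions 11–12 → each gets rank 11.
Ranks ≤ 6: {1, 2, 3, 4, 5, 6, 6} → 7 values.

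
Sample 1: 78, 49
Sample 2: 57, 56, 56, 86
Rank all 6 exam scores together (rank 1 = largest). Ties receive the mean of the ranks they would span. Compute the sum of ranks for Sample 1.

Sorted (descending): 86, 78, 57, 56, 56, 49
The 2 values of 56 occupy positions 4–5 → average rank (4+5)/2 = 4.5.
Sample 1 values → pooled ranks: 78→2, 49→6
Rank sum = 2 + 6 = 8

8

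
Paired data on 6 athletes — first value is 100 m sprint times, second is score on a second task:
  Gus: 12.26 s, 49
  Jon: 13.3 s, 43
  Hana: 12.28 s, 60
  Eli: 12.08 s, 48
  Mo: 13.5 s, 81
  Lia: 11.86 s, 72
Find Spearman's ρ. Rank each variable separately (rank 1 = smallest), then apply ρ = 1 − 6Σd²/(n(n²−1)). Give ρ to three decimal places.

0.086

Ranks of variable 1: 3, 5, 4, 2, 6, 1
Ranks of variable 2: 3, 1, 4, 2, 6, 5
d = r₁ − r₂: 0, 4, 0, 0, 0, -4
d²: 0, 16, 0, 0, 0, 16; Σd² = 32
ρ = 1 − 6·32/(6·35) = 1 − 192/210 = 0.086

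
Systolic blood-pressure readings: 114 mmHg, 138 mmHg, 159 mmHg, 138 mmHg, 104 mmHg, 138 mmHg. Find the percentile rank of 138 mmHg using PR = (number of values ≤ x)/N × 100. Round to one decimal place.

83.3

N = 6.
Strictly below 138: 2. Equal to 138: 3.
PR = 5/6 × 100 = 83.3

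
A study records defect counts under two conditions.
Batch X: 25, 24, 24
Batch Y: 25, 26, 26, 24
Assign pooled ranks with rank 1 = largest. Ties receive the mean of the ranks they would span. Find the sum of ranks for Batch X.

Sorted (descending): 26, 26, 25, 25, 24, 24, 24
The 2 values of 26 occupy positions 1–2 → average rank (1+2)/2 = 1.5.
The 2 values of 25 occupy positions 3–4 → average rank (3+4)/2 = 3.5.
The 3 values of 24 occupy positions 5–7 → average rank 6.
Batch X values → pooled ranks: 25→3.5, 24→6, 24→6
Rank sum = 3.5 + 6 + 6 = 15.5

15.5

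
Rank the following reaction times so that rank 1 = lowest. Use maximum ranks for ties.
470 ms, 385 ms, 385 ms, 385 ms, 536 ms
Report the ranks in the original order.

4, 3, 3, 3, 5

Sorted (ascending): 385, 385, 385, 470, 536
The 3 values of 385 occupy positions 1–3 → each gets rank 3.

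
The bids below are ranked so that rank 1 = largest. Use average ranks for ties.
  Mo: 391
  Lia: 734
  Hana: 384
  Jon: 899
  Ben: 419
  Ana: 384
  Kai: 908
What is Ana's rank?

Sorted (descending): 908, 899, 734, 419, 391, 384, 384
The 2 values of 384 occupy positions 6–7 → average rank (6+7)/2 = 6.5.
Ana has value 384 → rank 6.5.

6.5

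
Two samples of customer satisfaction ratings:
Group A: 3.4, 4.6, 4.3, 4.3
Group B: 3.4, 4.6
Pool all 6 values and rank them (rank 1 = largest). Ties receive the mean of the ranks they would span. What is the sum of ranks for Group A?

Sorted (descending): 4.6, 4.6, 4.3, 4.3, 3.4, 3.4
The 2 values of 4.6 occupy positions 1–2 → average rank (1+2)/2 = 1.5.
The 2 values of 4.3 occupy positions 3–4 → average rank (3+4)/2 = 3.5.
The 2 values of 3.4 occupy positions 5–6 → average rank (5+6)/2 = 5.5.
Group A values → pooled ranks: 3.4→5.5, 4.6→1.5, 4.3→3.5, 4.3→3.5
Rank sum = 5.5 + 1.5 + 3.5 + 3.5 = 14

14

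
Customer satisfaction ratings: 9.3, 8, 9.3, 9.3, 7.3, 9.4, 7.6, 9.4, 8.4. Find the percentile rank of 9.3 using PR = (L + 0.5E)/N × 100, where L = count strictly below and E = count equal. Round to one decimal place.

N = 9.
Strictly below 9.3: 4. Equal to 9.3: 3.
PR = (4 + 0.5·3)/9 × 100 = 61.1

61.1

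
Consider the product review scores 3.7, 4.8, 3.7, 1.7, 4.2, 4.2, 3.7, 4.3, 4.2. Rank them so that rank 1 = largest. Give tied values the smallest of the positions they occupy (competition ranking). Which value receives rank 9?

1.7

Sorted (descending): 4.8, 4.3, 4.2, 4.2, 4.2, 3.7, 3.7, 3.7, 1.7
The 3 values of 4.2 occupy positions 3–5 → each gets rank 3.
The 3 values of 3.7 occupy positions 6–8 → each gets rank 6.
Rank 9 → value 1.7.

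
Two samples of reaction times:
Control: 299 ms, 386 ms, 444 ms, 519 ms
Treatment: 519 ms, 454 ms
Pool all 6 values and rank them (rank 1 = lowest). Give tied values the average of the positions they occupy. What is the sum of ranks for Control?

11.5

Sorted (ascending): 299, 386, 444, 454, 519, 519
The 2 values of 519 occupy positions 5–6 → average rank (5+6)/2 = 5.5.
Control values → pooled ranks: 299→1, 386→2, 444→3, 519→5.5
Rank sum = 1 + 2 + 3 + 5.5 = 11.5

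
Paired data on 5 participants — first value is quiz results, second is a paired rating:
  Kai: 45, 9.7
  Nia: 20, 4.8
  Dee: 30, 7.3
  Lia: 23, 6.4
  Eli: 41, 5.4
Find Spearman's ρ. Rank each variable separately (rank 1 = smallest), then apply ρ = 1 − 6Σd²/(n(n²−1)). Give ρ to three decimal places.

Ranks of variable 1: 5, 1, 3, 2, 4
Ranks of variable 2: 5, 1, 4, 3, 2
d = r₁ − r₂: 0, 0, -1, -1, 2
d²: 0, 0, 1, 1, 4; Σd² = 6
ρ = 1 − 6·6/(5·24) = 1 − 36/120 = 0.700

0.700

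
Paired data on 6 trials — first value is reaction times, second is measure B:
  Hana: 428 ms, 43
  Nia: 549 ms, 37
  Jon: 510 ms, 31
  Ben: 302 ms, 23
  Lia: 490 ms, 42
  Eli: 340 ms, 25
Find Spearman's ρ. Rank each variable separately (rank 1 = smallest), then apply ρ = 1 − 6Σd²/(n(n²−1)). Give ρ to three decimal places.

0.486

Ranks of variable 1: 3, 6, 5, 1, 4, 2
Ranks of variable 2: 6, 4, 3, 1, 5, 2
d = r₁ − r₂: -3, 2, 2, 0, -1, 0
d²: 9, 4, 4, 0, 1, 0; Σd² = 18
ρ = 1 − 6·18/(6·35) = 1 − 108/210 = 0.486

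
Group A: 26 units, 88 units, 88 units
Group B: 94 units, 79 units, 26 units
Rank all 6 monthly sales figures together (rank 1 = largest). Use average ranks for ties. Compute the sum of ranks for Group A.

Sorted (descending): 94, 88, 88, 79, 26, 26
The 2 values of 88 occupy positions 2–3 → average rank (2+3)/2 = 2.5.
The 2 values of 26 occupy positions 5–6 → average rank (5+6)/2 = 5.5.
Group A values → pooled ranks: 26→5.5, 88→2.5, 88→2.5
Rank sum = 5.5 + 2.5 + 2.5 = 10.5

10.5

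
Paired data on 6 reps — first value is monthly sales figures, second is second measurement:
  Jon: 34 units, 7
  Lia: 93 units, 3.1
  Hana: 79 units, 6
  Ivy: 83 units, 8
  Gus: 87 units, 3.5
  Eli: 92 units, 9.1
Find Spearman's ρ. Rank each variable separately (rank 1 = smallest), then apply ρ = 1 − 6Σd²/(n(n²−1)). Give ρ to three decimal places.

-0.257

Ranks of variable 1: 1, 6, 2, 3, 4, 5
Ranks of variable 2: 4, 1, 3, 5, 2, 6
d = r₁ − r₂: -3, 5, -1, -2, 2, -1
d²: 9, 25, 1, 4, 4, 1; Σd² = 44
ρ = 1 − 6·44/(6·35) = 1 − 264/210 = -0.257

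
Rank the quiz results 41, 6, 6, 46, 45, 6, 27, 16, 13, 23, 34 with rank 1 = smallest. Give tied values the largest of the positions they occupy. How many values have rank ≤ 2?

0

Sorted (ascending): 6, 6, 6, 13, 16, 23, 27, 34, 41, 45, 46
The 3 values of 6 occupy positions 1–3 → each gets rank 3.
Ranks ≤ 2: {} → 0 values.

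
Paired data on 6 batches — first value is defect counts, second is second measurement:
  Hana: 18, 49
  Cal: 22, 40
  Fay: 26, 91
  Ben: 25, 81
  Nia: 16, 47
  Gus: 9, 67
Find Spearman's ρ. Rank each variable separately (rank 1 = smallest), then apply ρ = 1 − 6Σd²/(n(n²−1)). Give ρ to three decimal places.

Ranks of variable 1: 3, 4, 6, 5, 2, 1
Ranks of variable 2: 3, 1, 6, 5, 2, 4
d = r₁ − r₂: 0, 3, 0, 0, 0, -3
d²: 0, 9, 0, 0, 0, 9; Σd² = 18
ρ = 1 − 6·18/(6·35) = 1 − 108/210 = 0.486

0.486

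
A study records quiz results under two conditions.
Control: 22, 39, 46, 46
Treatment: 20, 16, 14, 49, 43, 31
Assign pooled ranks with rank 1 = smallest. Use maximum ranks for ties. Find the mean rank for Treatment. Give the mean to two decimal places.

Sorted (ascending): 14, 16, 20, 22, 31, 39, 43, 46, 46, 49
The 2 values of 46 occupy positions 8–9 → each gets rank 9.
Treatment values → pooled ranks: 20→3, 16→2, 14→1, 49→10, 43→7, 31→5
Mean rank = (3 + 2 + 1 + 10 + 7 + 5) / 6 = 4.67

4.67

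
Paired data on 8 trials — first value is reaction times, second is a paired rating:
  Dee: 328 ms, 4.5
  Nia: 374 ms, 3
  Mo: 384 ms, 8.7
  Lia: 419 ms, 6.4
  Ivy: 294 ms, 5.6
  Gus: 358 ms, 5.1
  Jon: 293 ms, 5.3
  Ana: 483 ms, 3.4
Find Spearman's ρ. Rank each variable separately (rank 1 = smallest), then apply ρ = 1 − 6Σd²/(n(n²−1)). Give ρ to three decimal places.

Ranks of variable 1: 3, 5, 6, 7, 2, 4, 1, 8
Ranks of variable 2: 3, 1, 8, 7, 6, 4, 5, 2
d = r₁ − r₂: 0, 4, -2, 0, -4, 0, -4, 6
d²: 0, 16, 4, 0, 16, 0, 16, 36; Σd² = 88
ρ = 1 − 6·88/(8·63) = 1 − 528/504 = -0.048

-0.048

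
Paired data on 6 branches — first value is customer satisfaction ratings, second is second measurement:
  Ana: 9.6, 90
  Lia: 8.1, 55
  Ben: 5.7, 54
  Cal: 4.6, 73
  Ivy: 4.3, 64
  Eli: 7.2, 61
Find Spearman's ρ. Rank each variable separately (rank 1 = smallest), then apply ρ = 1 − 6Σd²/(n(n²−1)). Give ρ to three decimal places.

Ranks of variable 1: 6, 5, 3, 2, 1, 4
Ranks of variable 2: 6, 2, 1, 5, 4, 3
d = r₁ − r₂: 0, 3, 2, -3, -3, 1
d²: 0, 9, 4, 9, 9, 1; Σd² = 32
ρ = 1 − 6·32/(6·35) = 1 − 192/210 = 0.086

0.086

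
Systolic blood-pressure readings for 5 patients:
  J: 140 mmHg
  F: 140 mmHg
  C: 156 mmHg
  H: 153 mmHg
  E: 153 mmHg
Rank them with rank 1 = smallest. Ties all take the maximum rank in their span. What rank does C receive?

Sorted (ascending): 140, 140, 153, 153, 156
The 2 values of 140 occupy positions 1–2 → each gets rank 2.
The 2 values of 153 occupy positions 3–4 → each gets rank 4.
C has value 156 mmHg → rank 5.

5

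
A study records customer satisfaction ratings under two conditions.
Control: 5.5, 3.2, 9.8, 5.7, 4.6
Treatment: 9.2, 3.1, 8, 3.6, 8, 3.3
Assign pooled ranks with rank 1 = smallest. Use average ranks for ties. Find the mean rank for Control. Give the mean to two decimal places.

Sorted (ascending): 3.1, 3.2, 3.3, 3.6, 4.6, 5.5, 5.7, 8, 8, 9.2, 9.8
The 2 values of 8 occupy positions 8–9 → average rank (8+9)/2 = 8.5.
Control values → pooled ranks: 5.5→6, 3.2→2, 9.8→11, 5.7→7, 4.6→5
Mean rank = (6 + 2 + 11 + 7 + 5) / 5 = 6.20

6.20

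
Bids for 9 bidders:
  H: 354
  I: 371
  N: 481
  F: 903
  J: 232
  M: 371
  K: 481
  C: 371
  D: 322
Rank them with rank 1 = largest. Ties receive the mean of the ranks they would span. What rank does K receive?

2.5

Sorted (descending): 903, 481, 481, 371, 371, 371, 354, 322, 232
The 2 values of 481 occupy positions 2–3 → average rank (2+3)/2 = 2.5.
The 3 values of 371 occupy positions 4–6 → average rank 5.
K has value 481 → rank 2.5.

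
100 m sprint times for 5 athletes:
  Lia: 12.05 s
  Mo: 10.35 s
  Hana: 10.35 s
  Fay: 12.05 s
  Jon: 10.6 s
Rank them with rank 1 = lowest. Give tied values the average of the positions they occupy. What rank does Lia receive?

Sorted (ascending): 10.35, 10.35, 10.6, 12.05, 12.05
The 2 values of 10.35 occupy positions 1–2 → average rank (1+2)/2 = 1.5.
The 2 values of 12.05 occupy positions 4–5 → average rank (4+5)/2 = 4.5.
Lia has value 12.05 s → rank 4.5.

4.5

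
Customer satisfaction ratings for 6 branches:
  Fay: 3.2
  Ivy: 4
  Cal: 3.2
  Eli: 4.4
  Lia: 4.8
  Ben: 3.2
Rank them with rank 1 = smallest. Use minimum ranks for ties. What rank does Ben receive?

Sorted (ascending): 3.2, 3.2, 3.2, 4, 4.4, 4.8
The 3 values of 3.2 occupy positions 1–3 → each gets rank 1.
Ben has value 3.2 → rank 1.

1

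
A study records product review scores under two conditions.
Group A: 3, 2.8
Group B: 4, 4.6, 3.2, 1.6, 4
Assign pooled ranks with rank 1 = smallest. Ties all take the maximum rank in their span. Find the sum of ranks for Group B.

24

Sorted (ascending): 1.6, 2.8, 3, 3.2, 4, 4, 4.6
The 2 values of 4 occupy positions 5–6 → each gets rank 6.
Group B values → pooled ranks: 4→6, 4.6→7, 3.2→4, 1.6→1, 4→6
Rank sum = 6 + 7 + 4 + 1 + 6 = 24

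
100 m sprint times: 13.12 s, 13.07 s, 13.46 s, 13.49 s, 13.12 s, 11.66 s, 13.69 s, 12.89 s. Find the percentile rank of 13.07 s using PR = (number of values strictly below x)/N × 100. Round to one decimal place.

25.0

N = 8.
Strictly below 13.07: 2. Equal to 13.07: 1.
PR = 2/8 × 100 = 25.0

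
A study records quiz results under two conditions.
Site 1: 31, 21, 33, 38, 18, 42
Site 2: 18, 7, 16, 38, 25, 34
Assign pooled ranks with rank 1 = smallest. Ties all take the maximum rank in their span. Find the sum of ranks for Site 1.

Sorted (ascending): 7, 16, 18, 18, 21, 25, 31, 33, 34, 38, 38, 42
The 2 values of 18 occupy positions 3–4 → each gets rank 4.
The 2 values of 38 occupy positions 10–11 → each gets rank 11.
Site 1 values → pooled ranks: 31→7, 21→5, 33→8, 38→11, 18→4, 42→12
Rank sum = 7 + 5 + 8 + 11 + 4 + 12 = 47

47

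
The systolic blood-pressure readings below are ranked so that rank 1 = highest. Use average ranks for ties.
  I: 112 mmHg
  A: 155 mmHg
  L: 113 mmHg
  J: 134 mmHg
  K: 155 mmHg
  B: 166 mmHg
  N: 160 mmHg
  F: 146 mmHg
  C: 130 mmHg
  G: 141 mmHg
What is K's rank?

3.5

Sorted (descending): 166, 160, 155, 155, 146, 141, 134, 130, 113, 112
The 2 values of 155 occupy positions 3–4 → average rank (3+4)/2 = 3.5.
K has value 155 mmHg → rank 3.5.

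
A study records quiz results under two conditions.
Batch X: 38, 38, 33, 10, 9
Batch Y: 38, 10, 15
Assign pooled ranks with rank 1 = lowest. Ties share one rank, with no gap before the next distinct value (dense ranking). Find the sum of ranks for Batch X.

Sorted (ascending): 9, 10, 10, 15, 33, 38, 38, 38
The 2 values of 10 share dense rank 2.
The 3 values of 38 share dense rank 5.
Remaining distinct values take the next consecutive integers.
Batch X values → pooled ranks: 38→5, 38→5, 33→4, 10→2, 9→1
Rank sum = 5 + 5 + 4 + 2 + 1 = 17

17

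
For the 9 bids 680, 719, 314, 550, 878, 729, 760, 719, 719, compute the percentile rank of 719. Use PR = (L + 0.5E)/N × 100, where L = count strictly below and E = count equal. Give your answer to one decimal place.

50.0

N = 9.
Strictly below 719: 3. Equal to 719: 3.
PR = (3 + 0.5·3)/9 × 100 = 50.0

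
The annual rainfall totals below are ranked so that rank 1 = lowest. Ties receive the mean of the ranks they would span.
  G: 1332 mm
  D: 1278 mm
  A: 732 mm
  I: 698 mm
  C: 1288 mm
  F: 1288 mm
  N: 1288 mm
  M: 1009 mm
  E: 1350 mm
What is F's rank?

6

Sorted (ascending): 698, 732, 1009, 1278, 1288, 1288, 1288, 1332, 1350
The 3 values of 1288 occupy positions 5–7 → average rank 6.
F has value 1288 mm → rank 6.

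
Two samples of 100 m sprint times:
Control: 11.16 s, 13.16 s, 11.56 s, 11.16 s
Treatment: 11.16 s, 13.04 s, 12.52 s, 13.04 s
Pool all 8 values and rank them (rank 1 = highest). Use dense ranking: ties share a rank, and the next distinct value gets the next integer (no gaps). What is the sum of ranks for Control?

Sorted (descending): 13.16, 13.04, 13.04, 12.52, 11.56, 11.16, 11.16, 11.16
The 2 values of 13.04 share dense rank 2.
The 3 values of 11.16 share dense rank 5.
Remaining distinct values take the next consecutive integers.
Control values → pooled ranks: 11.16→5, 13.16→1, 11.56→4, 11.16→5
Rank sum = 5 + 1 + 4 + 5 = 15

15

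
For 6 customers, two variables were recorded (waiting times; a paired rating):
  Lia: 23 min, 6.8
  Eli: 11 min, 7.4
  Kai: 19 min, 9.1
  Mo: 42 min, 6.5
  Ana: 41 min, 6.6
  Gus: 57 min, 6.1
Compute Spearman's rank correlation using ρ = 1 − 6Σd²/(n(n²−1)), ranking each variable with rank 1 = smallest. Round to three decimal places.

Ranks of variable 1: 3, 1, 2, 5, 4, 6
Ranks of variable 2: 4, 5, 6, 2, 3, 1
d = r₁ − r₂: -1, -4, -4, 3, 1, 5
d²: 1, 16, 16, 9, 1, 25; Σd² = 68
ρ = 1 − 6·68/(6·35) = 1 − 408/210 = -0.943

-0.943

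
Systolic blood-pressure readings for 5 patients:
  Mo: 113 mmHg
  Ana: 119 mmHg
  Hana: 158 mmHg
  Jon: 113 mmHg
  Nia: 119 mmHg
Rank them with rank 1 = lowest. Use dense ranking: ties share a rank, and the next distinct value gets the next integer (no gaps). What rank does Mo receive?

Sorted (ascending): 113, 113, 119, 119, 158
The 2 values of 113 share dense rank 1.
The 2 values of 119 share dense rank 2.
Remaining distinct values take the next consecutive integers.
Mo has value 113 mmHg → rank 1.

1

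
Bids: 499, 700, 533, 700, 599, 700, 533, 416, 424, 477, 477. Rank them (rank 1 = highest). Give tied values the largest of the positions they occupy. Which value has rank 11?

Sorted (descending): 700, 700, 700, 599, 533, 533, 499, 477, 477, 424, 416
The 3 values of 700 occupy positions 1–3 → each gets rank 3.
The 2 values of 533 occupy positions 5–6 → each gets rank 6.
The 2 values of 477 occupy positions 8–9 → each gets rank 9.
Rank 11 → value 416.

416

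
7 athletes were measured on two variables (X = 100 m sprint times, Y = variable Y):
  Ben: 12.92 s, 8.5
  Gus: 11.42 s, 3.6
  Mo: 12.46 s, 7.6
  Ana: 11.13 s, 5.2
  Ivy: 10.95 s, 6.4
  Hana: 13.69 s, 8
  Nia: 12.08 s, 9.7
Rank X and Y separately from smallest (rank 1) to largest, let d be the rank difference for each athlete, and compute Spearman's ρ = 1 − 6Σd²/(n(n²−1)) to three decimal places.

Ranks of variable 1: 6, 3, 5, 2, 1, 7, 4
Ranks of variable 2: 6, 1, 4, 2, 3, 5, 7
d = r₁ − r₂: 0, 2, 1, 0, -2, 2, -3
d²: 0, 4, 1, 0, 4, 4, 9; Σd² = 22
ρ = 1 − 6·22/(7·48) = 1 − 132/336 = 0.607

0.607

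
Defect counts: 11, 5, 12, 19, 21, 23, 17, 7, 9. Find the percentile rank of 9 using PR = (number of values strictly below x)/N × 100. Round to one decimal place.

22.2

N = 9.
Strictly below 9: 2. Equal to 9: 1.
PR = 2/9 × 100 = 22.2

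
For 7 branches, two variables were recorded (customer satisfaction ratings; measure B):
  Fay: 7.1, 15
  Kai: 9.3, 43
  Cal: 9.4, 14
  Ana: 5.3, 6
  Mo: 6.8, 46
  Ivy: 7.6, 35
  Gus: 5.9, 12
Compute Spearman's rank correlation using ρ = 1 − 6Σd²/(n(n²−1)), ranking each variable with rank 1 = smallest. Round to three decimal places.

0.429

Ranks of variable 1: 4, 6, 7, 1, 3, 5, 2
Ranks of variable 2: 4, 6, 3, 1, 7, 5, 2
d = r₁ − r₂: 0, 0, 4, 0, -4, 0, 0
d²: 0, 0, 16, 0, 16, 0, 0; Σd² = 32
ρ = 1 − 6·32/(7·48) = 1 − 192/336 = 0.429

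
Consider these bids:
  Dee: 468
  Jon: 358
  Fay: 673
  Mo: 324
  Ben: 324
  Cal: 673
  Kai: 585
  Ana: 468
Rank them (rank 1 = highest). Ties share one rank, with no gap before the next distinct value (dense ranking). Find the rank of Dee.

3

Sorted (descending): 673, 673, 585, 468, 468, 358, 324, 324
The 2 values of 673 share dense rank 1.
The 2 values of 468 share dense rank 3.
The 2 values of 324 share dense rank 5.
Remaining distinct values take the next consecutive integers.
Dee has value 468 → rank 3.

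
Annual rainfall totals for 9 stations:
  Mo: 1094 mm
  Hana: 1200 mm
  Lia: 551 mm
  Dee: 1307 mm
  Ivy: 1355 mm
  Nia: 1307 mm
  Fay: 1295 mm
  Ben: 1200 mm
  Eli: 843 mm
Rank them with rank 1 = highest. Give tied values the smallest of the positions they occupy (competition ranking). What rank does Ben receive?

5

Sorted (descending): 1355, 1307, 1307, 1295, 1200, 1200, 1094, 843, 551
The 2 values of 1307 occupy positions 2–3 → each gets rank 2.
The 2 values of 1200 occupy positions 5–6 → each gets rank 5.
Ben has value 1200 mm → rank 5.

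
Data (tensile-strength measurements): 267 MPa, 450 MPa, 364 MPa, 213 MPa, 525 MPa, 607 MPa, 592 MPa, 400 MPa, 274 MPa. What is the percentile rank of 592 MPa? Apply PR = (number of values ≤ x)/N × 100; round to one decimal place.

88.9

N = 9.
Strictly below 592: 7. Equal to 592: 1.
PR = 8/9 × 100 = 88.9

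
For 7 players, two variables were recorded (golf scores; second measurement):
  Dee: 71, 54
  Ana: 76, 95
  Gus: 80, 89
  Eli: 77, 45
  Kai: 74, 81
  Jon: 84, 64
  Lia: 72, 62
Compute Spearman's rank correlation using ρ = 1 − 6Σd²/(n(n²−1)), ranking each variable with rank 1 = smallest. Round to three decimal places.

0.286

Ranks of variable 1: 1, 4, 6, 5, 3, 7, 2
Ranks of variable 2: 2, 7, 6, 1, 5, 4, 3
d = r₁ − r₂: -1, -3, 0, 4, -2, 3, -1
d²: 1, 9, 0, 16, 4, 9, 1; Σd² = 40
ρ = 1 − 6·40/(7·48) = 1 − 240/336 = 0.286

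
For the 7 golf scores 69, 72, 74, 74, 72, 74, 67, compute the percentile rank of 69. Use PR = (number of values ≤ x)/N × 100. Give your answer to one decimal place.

N = 7.
Strictly below 69: 1. Equal to 69: 1.
PR = 2/7 × 100 = 28.6

28.6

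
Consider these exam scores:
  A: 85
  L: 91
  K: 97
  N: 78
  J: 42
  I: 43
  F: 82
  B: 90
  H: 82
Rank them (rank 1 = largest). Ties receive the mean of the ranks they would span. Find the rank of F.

Sorted (descending): 97, 91, 90, 85, 82, 82, 78, 43, 42
The 2 values of 82 occupy positions 5–6 → average rank (5+6)/2 = 5.5.
F has value 82 → rank 5.5.

5.5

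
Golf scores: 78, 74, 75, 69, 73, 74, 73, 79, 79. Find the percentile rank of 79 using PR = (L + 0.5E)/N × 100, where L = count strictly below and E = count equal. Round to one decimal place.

88.9

N = 9.
Strictly below 79: 7. Equal to 79: 2.
PR = (7 + 0.5·2)/9 × 100 = 88.9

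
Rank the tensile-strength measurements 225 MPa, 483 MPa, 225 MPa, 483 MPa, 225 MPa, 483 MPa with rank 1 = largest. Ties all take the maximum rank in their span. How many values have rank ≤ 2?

0

Sorted (descending): 483, 483, 483, 225, 225, 225
The 3 values of 483 occupy positions 1–3 → each gets rank 3.
The 3 values of 225 occupy positions 4–6 → each gets rank 6.
Ranks ≤ 2: {} → 0 values.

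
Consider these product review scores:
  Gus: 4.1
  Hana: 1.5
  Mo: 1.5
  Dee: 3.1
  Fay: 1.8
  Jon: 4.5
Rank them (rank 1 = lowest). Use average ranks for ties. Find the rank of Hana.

1.5

Sorted (ascending): 1.5, 1.5, 1.8, 3.1, 4.1, 4.5
The 2 values of 1.5 occupy positions 1–2 → average rank (1+2)/2 = 1.5.
Hana has value 1.5 → rank 1.5.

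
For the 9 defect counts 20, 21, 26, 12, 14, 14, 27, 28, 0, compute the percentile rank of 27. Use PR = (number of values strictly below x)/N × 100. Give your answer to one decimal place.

77.8

N = 9.
Strictly below 27: 7. Equal to 27: 1.
PR = 7/9 × 100 = 77.8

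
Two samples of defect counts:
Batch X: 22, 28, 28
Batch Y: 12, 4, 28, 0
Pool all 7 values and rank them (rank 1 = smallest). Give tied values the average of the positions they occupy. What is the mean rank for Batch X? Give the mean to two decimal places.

Sorted (ascending): 0, 4, 12, 22, 28, 28, 28
The 3 values of 28 occupy positions 5–7 → average rank 6.
Batch X values → pooled ranks: 22→4, 28→6, 28→6
Mean rank = (4 + 6 + 6) / 3 = 5.33

5.33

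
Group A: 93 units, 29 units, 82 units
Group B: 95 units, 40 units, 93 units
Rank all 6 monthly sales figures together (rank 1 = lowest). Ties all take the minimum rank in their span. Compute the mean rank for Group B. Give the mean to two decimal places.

Sorted (ascending): 29, 40, 82, 93, 93, 95
The 2 values of 93 occupy positions 4–5 → each gets rank 4.
Group B values → pooled ranks: 95→6, 40→2, 93→4
Mean rank = (6 + 2 + 4) / 3 = 4.00

4.00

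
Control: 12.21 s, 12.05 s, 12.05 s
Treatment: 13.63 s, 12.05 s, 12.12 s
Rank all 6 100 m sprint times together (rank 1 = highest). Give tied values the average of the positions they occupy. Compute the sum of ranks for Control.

Sorted (descending): 13.63, 12.21, 12.12, 12.05, 12.05, 12.05
The 3 values of 12.05 occupy positions 4–6 → average rank 5.
Control values → pooled ranks: 12.21→2, 12.05→5, 12.05→5
Rank sum = 2 + 5 + 5 = 12

12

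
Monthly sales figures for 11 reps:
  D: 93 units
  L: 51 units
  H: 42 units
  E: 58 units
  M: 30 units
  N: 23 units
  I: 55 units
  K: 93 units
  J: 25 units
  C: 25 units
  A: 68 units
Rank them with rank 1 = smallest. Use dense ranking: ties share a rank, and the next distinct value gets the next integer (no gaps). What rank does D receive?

Sorted (ascending): 23, 25, 25, 30, 42, 51, 55, 58, 68, 93, 93
The 2 values of 25 share dense rank 2.
The 2 values of 93 share dense rank 9.
Remaining distinct values take the next consecutive integers.
D has value 93 units → rank 9.

9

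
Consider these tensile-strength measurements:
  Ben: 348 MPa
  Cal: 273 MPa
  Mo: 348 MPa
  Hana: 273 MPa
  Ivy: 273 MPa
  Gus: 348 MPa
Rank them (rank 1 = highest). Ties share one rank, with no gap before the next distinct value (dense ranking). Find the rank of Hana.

Sorted (descending): 348, 348, 348, 273, 273, 273
The 3 values of 348 share dense rank 1.
The 3 values of 273 share dense rank 2.
Hana has value 273 MPa → rank 2.

2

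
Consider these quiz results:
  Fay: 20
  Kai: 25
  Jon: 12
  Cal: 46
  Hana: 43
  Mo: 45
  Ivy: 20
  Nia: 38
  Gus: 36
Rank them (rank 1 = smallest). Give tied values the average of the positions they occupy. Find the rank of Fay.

Sorted (ascending): 12, 20, 20, 25, 36, 38, 43, 45, 46
The 2 values of 20 occupy positions 2–3 → average rank (2+3)/2 = 2.5.
Fay has value 20 → rank 2.5.

2.5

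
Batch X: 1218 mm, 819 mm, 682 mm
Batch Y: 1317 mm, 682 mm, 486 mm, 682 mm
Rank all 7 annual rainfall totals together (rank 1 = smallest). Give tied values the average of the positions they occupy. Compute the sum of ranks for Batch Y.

14

Sorted (ascending): 486, 682, 682, 682, 819, 1218, 1317
The 3 values of 682 occupy positions 2–4 → average rank 3.
Batch Y values → pooled ranks: 1317→7, 682→3, 486→1, 682→3
Rank sum = 7 + 3 + 1 + 3 = 14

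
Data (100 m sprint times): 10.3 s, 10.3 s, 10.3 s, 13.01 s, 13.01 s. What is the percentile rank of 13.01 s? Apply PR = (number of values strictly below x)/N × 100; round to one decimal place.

60.0

N = 5.
Strictly below 13.01: 3. Equal to 13.01: 2.
PR = 3/5 × 100 = 60.0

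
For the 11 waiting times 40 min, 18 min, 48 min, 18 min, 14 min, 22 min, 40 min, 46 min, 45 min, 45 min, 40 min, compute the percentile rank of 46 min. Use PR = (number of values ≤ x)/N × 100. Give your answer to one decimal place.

90.9

N = 11.
Strictly below 46: 9. Equal to 46: 1.
PR = 10/11 × 100 = 90.9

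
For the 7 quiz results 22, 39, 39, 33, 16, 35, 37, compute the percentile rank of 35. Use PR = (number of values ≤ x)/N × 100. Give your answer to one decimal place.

57.1

N = 7.
Strictly below 35: 3. Equal to 35: 1.
PR = 4/7 × 100 = 57.1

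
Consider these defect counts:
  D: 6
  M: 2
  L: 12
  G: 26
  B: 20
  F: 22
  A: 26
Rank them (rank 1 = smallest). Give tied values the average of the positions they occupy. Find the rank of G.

Sorted (ascending): 2, 6, 12, 20, 22, 26, 26
The 2 values of 26 occupy positions 6–7 → average rank (6+7)/2 = 6.5.
G has value 26 → rank 6.5.

6.5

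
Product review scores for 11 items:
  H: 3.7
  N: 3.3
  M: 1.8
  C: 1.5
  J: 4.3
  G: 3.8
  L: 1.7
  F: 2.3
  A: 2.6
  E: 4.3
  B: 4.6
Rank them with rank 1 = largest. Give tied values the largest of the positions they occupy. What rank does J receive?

3

Sorted (descending): 4.6, 4.3, 4.3, 3.8, 3.7, 3.3, 2.6, 2.3, 1.8, 1.7, 1.5
The 2 values of 4.3 occupy positions 2–3 → each gets rank 3.
J has value 4.3 → rank 3.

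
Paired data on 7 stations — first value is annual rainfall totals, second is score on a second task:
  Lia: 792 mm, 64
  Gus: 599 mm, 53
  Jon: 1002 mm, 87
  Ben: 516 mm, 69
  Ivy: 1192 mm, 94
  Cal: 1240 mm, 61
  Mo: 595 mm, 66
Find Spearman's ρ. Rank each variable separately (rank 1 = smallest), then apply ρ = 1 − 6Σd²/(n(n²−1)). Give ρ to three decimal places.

Ranks of variable 1: 4, 3, 5, 1, 6, 7, 2
Ranks of variable 2: 3, 1, 6, 5, 7, 2, 4
d = r₁ − r₂: 1, 2, -1, -4, -1, 5, -2
d²: 1, 4, 1, 16, 1, 25, 4; Σd² = 52
ρ = 1 − 6·52/(7·48) = 1 − 312/336 = 0.071

0.071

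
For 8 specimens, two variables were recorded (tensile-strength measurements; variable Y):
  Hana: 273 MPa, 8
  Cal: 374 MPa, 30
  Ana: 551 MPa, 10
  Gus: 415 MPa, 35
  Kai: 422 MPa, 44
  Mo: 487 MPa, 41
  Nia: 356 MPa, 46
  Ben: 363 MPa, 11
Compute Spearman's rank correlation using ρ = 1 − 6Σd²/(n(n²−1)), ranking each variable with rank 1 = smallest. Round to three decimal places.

Ranks of variable 1: 1, 4, 8, 5, 6, 7, 2, 3
Ranks of variable 2: 1, 4, 2, 5, 7, 6, 8, 3
d = r₁ − r₂: 0, 0, 6, 0, -1, 1, -6, 0
d²: 0, 0, 36, 0, 1, 1, 36, 0; Σd² = 74
ρ = 1 − 6·74/(8·63) = 1 − 444/504 = 0.119

0.119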